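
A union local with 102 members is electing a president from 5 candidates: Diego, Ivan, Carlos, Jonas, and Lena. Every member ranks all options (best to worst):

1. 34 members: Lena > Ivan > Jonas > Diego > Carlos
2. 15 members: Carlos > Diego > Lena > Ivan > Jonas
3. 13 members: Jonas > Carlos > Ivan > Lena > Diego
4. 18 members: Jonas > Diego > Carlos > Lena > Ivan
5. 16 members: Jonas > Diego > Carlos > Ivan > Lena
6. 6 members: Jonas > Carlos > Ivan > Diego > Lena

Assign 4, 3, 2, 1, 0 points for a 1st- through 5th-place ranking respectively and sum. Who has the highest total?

Diego: 34·1 + 15·3 + 13·0 + 18·3 + 16·3 + 6·1 = 187
Ivan: 34·3 + 15·1 + 13·2 + 18·0 + 16·1 + 6·2 = 171
Carlos: 34·0 + 15·4 + 13·3 + 18·2 + 16·2 + 6·3 = 185
Jonas: 34·2 + 15·0 + 13·4 + 18·4 + 16·4 + 6·4 = 280
Lena: 34·4 + 15·2 + 13·1 + 18·1 + 16·0 + 6·0 = 197
Jonas has the highest Borda score (280).

Jonas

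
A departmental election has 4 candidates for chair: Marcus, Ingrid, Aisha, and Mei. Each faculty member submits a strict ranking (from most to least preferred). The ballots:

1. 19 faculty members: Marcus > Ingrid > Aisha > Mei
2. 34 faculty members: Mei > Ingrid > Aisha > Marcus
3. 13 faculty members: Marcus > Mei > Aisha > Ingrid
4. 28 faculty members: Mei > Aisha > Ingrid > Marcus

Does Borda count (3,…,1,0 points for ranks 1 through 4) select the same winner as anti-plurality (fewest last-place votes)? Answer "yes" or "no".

Borda — scores: Marcus 96, Ingrid 134, Aisha 122, Mei 212. Winner: Mei.
Anti-plurality — last-place votes: Marcus 62, Ingrid 13, Aisha 0, Mei 19. Winner: Aisha.
The two methods disagree.

no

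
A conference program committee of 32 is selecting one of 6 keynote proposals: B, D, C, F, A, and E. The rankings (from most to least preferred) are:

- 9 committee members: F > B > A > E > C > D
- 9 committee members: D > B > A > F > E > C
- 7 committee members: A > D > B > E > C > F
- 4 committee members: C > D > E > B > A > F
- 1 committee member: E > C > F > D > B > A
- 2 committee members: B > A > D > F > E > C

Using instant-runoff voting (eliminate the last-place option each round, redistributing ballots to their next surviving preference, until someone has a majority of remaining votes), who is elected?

D

Round 1: B 2, D 9, C 4, F 9, A 7, E 1. Eliminate E.
Round 2: B 2, D 9, C 5, F 9, A 7. Eliminate B.
Round 3: D 9, C 5, F 9, A 9. Eliminate C.
Round 4: D 13, F 10, A 9. Eliminate A.
Round 5: D 22, F 10. D has a majority.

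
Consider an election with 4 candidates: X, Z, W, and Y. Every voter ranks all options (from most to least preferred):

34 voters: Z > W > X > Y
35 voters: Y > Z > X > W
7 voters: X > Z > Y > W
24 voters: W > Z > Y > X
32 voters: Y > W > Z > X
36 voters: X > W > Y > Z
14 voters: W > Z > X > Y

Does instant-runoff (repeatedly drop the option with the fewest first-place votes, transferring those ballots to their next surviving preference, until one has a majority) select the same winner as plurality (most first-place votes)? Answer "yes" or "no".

no

Instant-runoff — R1 X 43, Z 34, W 38, Y 67 (Z out); R2 X 43, W 72, Y 67 (X out); R3 W 108, Y 74 (W winner). Winner: W.
Plurality — first-place votes: X 43, Z 34, W 38, Y 67. Winner: Y.
The two methods disagree.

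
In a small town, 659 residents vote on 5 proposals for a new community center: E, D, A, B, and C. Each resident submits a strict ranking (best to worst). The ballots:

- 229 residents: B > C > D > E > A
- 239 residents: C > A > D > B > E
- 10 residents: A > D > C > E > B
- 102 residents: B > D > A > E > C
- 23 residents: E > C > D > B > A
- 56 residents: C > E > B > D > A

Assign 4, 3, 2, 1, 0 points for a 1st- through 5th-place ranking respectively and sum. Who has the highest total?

E: 229·1 + 239·0 + 10·1 + 102·1 + 23·4 + 56·3 = 601
D: 229·2 + 239·2 + 10·3 + 102·3 + 23·2 + 56·1 = 1374
A: 229·0 + 239·3 + 10·4 + 102·2 + 23·0 + 56·0 = 961
B: 229·4 + 239·1 + 10·0 + 102·4 + 23·1 + 56·2 = 1698
C: 229·3 + 239·4 + 10·2 + 102·0 + 23·3 + 56·4 = 1956
C has the highest Borda score (1956).

C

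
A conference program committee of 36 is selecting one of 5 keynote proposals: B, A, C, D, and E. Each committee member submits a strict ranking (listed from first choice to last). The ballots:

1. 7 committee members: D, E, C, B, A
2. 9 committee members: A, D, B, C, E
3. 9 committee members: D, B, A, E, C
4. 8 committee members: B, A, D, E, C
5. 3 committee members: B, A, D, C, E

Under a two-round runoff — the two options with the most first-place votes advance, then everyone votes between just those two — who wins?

Round 1 first-place votes: B 11, A 9, C 0, D 16, E 0.
D and B advance.
Runoff: D is preferred to B by 25 voters; B by 11.
D wins the runoff.

D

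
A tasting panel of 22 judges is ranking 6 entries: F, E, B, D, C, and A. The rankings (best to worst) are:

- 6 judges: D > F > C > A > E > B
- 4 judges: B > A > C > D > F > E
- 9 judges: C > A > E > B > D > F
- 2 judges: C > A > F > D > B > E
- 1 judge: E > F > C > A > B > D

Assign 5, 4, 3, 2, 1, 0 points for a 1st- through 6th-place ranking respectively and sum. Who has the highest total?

F: 6·4 + 4·1 + 9·0 + 2·3 + 1·4 = 38
E: 6·1 + 4·0 + 9·3 + 2·0 + 1·5 = 38
B: 6·0 + 4·5 + 9·2 + 2·1 + 1·1 = 41
D: 6·5 + 4·2 + 9·1 + 2·2 + 1·0 = 51
C: 6·3 + 4·3 + 9·5 + 2·5 + 1·3 = 88
A: 6·2 + 4·4 + 9·4 + 2·4 + 1·2 = 74
C has the highest Borda score (88).

C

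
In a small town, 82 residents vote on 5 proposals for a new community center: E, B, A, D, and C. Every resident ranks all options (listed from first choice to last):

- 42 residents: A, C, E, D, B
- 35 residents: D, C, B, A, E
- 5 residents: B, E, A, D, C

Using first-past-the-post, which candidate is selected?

First-place votes: E 0, B 5, A 42, D 35, C 0.
A has the most first-place votes.

A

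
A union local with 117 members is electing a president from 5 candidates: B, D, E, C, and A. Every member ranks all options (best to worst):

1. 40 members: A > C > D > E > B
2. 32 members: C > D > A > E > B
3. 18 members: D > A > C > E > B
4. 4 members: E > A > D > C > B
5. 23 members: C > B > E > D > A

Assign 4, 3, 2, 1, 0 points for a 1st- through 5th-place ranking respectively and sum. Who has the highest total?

C

B: 40·0 + 32·0 + 18·0 + 4·0 + 23·3 = 69
D: 40·2 + 32·3 + 18·4 + 4·2 + 23·1 = 279
E: 40·1 + 32·1 + 18·1 + 4·4 + 23·2 = 152
C: 40·3 + 32·4 + 18·2 + 4·1 + 23·4 = 380
A: 40·4 + 32·2 + 18·3 + 4·3 + 23·0 = 290
C has the highest Borda score (380).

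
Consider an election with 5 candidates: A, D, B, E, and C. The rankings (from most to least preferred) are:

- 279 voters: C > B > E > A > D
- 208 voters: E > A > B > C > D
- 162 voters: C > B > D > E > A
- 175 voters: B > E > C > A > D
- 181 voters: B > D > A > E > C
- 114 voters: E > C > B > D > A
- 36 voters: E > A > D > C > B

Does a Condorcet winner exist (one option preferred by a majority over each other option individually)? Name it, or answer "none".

none

Checking pairwise contests:
B beats A 911–244.
A beats D 698–457.
C beats B 591–564.
B beats E 797–358.
E beats C 714–441.
Every option loses at least one head-to-head, so there is no Condorcet winner.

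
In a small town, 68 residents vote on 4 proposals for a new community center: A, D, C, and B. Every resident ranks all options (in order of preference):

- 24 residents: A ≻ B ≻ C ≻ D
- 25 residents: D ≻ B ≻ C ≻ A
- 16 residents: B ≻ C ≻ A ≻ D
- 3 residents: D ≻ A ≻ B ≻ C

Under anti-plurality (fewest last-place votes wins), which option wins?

B

Last-place votes: A 25, D 40, C 3, B 0.
B is ranked last by the fewest voters, so B wins.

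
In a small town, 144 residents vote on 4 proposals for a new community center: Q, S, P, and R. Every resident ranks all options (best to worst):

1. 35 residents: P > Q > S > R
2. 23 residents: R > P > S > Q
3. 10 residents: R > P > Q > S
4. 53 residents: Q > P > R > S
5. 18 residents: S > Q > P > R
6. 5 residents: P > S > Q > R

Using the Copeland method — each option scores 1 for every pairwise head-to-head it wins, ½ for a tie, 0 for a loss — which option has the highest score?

P

Q: beats S and R; loses to P → score 2.
S: loses to Q, P, and R → score 0.
P: beats Q, S, and R → score 3.
R: beats S; loses to Q and P → score 1.
P has the best pairwise record.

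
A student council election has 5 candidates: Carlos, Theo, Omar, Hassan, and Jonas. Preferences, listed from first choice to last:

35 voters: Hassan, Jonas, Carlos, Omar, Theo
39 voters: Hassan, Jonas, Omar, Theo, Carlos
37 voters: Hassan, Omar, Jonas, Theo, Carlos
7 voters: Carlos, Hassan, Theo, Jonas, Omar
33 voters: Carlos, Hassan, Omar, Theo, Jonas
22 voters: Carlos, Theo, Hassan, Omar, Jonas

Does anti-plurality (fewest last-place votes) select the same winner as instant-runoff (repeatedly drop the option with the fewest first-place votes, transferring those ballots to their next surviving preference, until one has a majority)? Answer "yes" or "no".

Anti-plurality — last-place votes: Carlos 76, Theo 35, Omar 7, Hassan 0, Jonas 55. Winner: Hassan.
Instant-runoff — R1 Carlos 62, Theo 0, Omar 0, Hassan 111, Jonas 0 (Hassan winner). Winner: Hassan.
The two methods agree.

yes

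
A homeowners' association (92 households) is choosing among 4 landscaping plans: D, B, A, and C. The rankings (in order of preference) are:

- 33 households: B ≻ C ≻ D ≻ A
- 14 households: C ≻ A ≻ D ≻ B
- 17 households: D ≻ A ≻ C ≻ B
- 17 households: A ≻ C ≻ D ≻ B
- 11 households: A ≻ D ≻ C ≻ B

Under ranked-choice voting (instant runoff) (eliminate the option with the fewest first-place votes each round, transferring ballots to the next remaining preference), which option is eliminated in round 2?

D

Round 1: D 17, B 33, A 28, C 14. Eliminate C.
Round 2: D 17, B 33, A 42. Eliminate D.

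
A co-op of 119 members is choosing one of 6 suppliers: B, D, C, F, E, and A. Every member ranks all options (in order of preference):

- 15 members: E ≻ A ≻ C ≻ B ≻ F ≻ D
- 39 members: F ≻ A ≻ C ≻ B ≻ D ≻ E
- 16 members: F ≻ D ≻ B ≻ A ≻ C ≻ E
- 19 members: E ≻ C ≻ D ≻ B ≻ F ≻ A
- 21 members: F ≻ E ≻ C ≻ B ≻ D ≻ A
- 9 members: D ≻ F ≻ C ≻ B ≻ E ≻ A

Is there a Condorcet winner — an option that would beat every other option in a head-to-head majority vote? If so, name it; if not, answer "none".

F

F vs B: 85–34 for F.
F vs D: 91–28 for F.
F vs C: 85–34 for F.
F vs E: 85–34 for F.
F vs A: 104–15 for F.
F beats every other option head-to-head.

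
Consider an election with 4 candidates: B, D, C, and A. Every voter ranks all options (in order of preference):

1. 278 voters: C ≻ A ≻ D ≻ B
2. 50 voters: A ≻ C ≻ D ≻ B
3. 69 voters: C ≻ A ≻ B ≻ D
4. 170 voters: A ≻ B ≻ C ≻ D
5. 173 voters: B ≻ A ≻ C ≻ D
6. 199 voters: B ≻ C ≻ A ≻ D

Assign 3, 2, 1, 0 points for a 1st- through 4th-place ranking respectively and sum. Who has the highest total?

B: 278·0 + 50·0 + 69·1 + 170·2 + 173·3 + 199·3 = 1525
D: 278·1 + 50·1 + 69·0 + 170·0 + 173·0 + 199·0 = 328
C: 278·3 + 50·2 + 69·3 + 170·1 + 173·1 + 199·2 = 1882
A: 278·2 + 50·3 + 69·2 + 170·3 + 173·2 + 199·1 = 1899
A has the highest Borda score (1899).

A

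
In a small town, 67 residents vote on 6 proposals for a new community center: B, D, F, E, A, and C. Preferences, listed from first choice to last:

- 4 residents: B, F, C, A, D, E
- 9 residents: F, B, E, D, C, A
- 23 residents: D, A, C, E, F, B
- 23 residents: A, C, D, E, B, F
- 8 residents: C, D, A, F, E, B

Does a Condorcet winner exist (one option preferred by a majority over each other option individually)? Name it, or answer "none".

Checking pairwise contests:
D beats B 54–13.
C beats D 35–32.
D beats F 54–13.
D beats E 58–9.
D beats A 40–27.
A beats C 46–21.
Every option loses at least one head-to-head, so there is no Condorcet winner.

none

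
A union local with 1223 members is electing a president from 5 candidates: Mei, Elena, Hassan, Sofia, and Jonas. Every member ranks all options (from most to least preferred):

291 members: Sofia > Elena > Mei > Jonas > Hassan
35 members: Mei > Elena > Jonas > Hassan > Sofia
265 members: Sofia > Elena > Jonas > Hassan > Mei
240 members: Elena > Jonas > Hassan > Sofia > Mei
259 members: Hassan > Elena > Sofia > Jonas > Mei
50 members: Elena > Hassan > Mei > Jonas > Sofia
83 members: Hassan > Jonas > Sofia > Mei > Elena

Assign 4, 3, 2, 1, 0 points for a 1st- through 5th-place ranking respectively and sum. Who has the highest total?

Elena

Mei: 291·2 + 35·4 + 265·0 + 240·0 + 259·0 + 50·2 + 83·1 = 905
Elena: 291·3 + 35·3 + 265·3 + 240·4 + 259·3 + 50·4 + 83·0 = 3710
Hassan: 291·0 + 35·1 + 265·1 + 240·2 + 259·4 + 50·3 + 83·4 = 2298
Sofia: 291·4 + 35·0 + 265·4 + 240·1 + 259·2 + 50·0 + 83·2 = 3148
Jonas: 291·1 + 35·2 + 265·2 + 240·3 + 259·1 + 50·1 + 83·3 = 2169
Elena has the highest Borda score (3710).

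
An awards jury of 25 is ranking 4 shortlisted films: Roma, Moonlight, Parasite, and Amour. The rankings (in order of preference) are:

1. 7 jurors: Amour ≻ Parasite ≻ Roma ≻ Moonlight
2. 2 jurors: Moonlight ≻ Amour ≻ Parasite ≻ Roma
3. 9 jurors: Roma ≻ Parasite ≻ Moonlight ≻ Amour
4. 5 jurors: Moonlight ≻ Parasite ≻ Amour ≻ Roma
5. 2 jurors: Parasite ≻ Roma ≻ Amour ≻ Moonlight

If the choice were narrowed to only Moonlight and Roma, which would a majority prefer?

Roma

Voters preferring Moonlight to Roma: 7; preferring Roma to Moonlight: 18.
Roma wins the head-to-head.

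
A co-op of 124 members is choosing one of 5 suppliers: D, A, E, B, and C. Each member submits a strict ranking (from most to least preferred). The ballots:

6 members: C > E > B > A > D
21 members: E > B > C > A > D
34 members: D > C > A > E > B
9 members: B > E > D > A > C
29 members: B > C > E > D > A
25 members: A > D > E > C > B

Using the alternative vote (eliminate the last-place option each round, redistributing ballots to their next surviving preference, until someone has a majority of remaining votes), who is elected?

Round 1: D 34, A 25, E 21, B 38, C 6. Eliminate C.
Round 2: D 34, A 25, E 27, B 38. Eliminate A.
Round 3: D 59, E 27, B 38. Eliminate E.
Round 4: D 59, B 65. B has a majority.

B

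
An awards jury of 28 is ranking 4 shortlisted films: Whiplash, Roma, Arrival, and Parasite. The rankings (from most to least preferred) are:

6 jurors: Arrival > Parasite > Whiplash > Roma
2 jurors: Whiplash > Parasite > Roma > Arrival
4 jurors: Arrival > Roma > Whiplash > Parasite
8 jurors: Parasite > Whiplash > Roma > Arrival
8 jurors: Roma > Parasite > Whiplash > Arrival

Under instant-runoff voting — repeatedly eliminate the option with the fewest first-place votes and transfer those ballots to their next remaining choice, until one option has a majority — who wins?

Parasite

Round 1: Whiplash 2, Roma 8, Arrival 10, Parasite 8. Eliminate Whiplash.
Round 2: Roma 8, Arrival 10, Parasite 10. Eliminate Roma.
Round 3: Arrival 10, Parasite 18. Parasite has a majority.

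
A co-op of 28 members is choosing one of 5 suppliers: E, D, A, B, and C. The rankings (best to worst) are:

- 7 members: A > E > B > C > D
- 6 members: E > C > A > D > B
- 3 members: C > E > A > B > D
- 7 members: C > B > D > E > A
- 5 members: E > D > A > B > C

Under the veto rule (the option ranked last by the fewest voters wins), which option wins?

E

Last-place votes: E 0, D 10, A 7, B 6, C 5.
E is ranked last by the fewest voters, so E wins.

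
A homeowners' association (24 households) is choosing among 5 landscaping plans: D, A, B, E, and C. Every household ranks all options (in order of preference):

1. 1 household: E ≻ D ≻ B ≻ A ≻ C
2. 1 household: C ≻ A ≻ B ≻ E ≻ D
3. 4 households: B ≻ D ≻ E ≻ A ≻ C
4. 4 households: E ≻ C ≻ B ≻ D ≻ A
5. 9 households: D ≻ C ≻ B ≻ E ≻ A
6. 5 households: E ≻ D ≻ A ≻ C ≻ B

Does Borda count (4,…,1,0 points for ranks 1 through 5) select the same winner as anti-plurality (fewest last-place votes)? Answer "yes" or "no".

no

Borda — scores: D 70, A 18, B 46, E 58, C 48. Winner: D.
Anti-plurality — last-place votes: D 1, A 13, B 5, E 0, C 5. Winner: E.
The two methods disagree.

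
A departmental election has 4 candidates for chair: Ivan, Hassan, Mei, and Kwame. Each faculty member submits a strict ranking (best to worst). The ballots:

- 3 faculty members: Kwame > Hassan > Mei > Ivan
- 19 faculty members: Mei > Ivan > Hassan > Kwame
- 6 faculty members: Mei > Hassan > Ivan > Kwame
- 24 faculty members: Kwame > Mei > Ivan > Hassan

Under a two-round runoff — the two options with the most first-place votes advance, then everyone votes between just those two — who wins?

Kwame

Round 1 first-place votes: Ivan 0, Hassan 0, Mei 25, Kwame 27.
Kwame and Mei advance.
Runoff: Kwame is preferred to Mei by 27 voters; Mei by 25.
Kwame wins the runoff.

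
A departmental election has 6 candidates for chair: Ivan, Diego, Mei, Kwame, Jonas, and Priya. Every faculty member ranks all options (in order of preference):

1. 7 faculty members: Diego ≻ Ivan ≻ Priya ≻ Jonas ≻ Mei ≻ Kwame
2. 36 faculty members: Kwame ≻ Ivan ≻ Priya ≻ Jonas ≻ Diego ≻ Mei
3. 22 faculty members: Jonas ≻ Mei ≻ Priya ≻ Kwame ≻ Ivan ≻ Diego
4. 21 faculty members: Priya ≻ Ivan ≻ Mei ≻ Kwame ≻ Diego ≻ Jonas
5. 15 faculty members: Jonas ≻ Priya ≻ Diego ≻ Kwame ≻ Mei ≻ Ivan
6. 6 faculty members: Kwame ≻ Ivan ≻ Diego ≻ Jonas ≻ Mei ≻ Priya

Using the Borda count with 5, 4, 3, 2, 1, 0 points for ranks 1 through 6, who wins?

Priya

Ivan: 7·4 + 36·4 + 22·1 + 21·4 + 15·0 + 6·4 = 302
Diego: 7·5 + 36·1 + 22·0 + 21·1 + 15·3 + 6·3 = 155
Mei: 7·1 + 36·0 + 22·4 + 21·3 + 15·1 + 6·1 = 179
Kwame: 7·0 + 36·5 + 22·2 + 21·2 + 15·2 + 6·5 = 326
Jonas: 7·2 + 36·2 + 22·5 + 21·0 + 15·5 + 6·2 = 283
Priya: 7·3 + 36·3 + 22·3 + 21·5 + 15·4 + 6·0 = 360
Priya has the highest Borda score (360).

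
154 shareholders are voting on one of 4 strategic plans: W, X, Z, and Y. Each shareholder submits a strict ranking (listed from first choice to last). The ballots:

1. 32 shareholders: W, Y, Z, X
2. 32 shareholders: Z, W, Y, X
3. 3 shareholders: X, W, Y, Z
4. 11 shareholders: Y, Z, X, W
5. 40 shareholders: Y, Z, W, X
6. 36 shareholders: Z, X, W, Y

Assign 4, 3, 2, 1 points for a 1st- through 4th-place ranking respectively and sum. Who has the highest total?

Z

W: 32·4 + 32·3 + 3·3 + 11·1 + 40·2 + 36·2 = 396
X: 32·1 + 32·1 + 3·4 + 11·2 + 40·1 + 36·3 = 246
Z: 32·2 + 32·4 + 3·1 + 11·3 + 40·3 + 36·4 = 492
Y: 32·3 + 32·2 + 3·2 + 11·4 + 40·4 + 36·1 = 406
Z has the highest Borda score (492).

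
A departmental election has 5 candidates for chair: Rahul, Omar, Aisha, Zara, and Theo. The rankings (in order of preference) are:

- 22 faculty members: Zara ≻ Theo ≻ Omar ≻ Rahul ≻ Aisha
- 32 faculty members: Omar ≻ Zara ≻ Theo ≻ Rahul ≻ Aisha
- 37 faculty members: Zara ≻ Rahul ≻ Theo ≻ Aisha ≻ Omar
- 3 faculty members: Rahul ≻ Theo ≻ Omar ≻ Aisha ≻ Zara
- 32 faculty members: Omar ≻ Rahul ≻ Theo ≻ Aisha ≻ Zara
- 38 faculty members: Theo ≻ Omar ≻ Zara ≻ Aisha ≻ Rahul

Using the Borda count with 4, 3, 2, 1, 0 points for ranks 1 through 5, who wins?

Rahul: 22·1 + 32·1 + 37·3 + 3·4 + 32·3 + 38·0 = 273
Omar: 22·2 + 32·4 + 37·0 + 3·2 + 32·4 + 38·3 = 420
Aisha: 22·0 + 32·0 + 37·1 + 3·1 + 32·1 + 38·1 = 110
Zara: 22·4 + 32·3 + 37·4 + 3·0 + 32·0 + 38·2 = 408
Theo: 22·3 + 32·2 + 37·2 + 3·3 + 32·2 + 38·4 = 429
Theo has the highest Borda score (429).

Theo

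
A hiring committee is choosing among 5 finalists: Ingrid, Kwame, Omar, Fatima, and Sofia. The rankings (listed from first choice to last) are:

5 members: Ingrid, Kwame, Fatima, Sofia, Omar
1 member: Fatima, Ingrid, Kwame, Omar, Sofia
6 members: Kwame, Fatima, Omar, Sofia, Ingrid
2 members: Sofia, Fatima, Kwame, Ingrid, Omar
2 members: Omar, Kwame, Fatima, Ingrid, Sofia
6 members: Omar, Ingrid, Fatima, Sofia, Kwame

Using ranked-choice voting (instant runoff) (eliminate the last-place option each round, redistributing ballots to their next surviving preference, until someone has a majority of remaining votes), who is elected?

Kwame

Round 1: Ingrid 5, Kwame 6, Omar 8, Fatima 1, Sofia 2. Eliminate Fatima.
Round 2: Ingrid 6, Kwame 6, Omar 8, Sofia 2. Eliminate Sofia.
Round 3: Ingrid 6, Kwame 8, Omar 8. Eliminate Ingrid.
Round 4: Kwame 14, Omar 8. Kwame has a majority.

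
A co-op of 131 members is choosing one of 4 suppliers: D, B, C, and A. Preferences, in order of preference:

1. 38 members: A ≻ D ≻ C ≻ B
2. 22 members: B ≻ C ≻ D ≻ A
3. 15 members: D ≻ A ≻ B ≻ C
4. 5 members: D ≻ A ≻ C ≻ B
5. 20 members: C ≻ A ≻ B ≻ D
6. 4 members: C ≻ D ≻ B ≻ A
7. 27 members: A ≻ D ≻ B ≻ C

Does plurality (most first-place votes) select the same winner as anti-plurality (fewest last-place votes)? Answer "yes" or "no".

no

Plurality — first-place votes: D 20, B 22, C 24, A 65. Winner: A.
Anti-plurality — last-place votes: D 20, B 43, C 42, A 26. Winner: D.
The two methods disagree.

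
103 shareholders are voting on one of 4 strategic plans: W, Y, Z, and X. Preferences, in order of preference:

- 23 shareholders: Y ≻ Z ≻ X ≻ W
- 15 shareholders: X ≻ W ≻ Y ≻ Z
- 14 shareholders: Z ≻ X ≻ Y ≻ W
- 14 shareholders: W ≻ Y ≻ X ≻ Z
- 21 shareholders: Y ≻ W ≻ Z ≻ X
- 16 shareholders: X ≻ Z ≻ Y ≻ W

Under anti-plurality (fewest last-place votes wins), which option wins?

Y

Last-place votes: W 53, Y 0, Z 29, X 21.
Y is ranked last by the fewest voters, so Y wins.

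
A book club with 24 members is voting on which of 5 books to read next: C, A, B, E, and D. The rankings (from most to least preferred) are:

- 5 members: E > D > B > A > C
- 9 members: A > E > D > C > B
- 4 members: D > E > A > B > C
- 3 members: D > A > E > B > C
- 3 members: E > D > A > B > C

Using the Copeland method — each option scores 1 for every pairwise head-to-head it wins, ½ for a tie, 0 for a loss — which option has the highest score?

E

C: loses to A, B, E, and D → score 0.
A: beats C and B; ties E; loses to D → score 2.5.
B: beats C; loses to A, E, and D → score 1.
E: beats C, B, and D; ties A → score 3.5.
D: beats C, A, and B; loses to E → score 3.
E has the best pairwise record.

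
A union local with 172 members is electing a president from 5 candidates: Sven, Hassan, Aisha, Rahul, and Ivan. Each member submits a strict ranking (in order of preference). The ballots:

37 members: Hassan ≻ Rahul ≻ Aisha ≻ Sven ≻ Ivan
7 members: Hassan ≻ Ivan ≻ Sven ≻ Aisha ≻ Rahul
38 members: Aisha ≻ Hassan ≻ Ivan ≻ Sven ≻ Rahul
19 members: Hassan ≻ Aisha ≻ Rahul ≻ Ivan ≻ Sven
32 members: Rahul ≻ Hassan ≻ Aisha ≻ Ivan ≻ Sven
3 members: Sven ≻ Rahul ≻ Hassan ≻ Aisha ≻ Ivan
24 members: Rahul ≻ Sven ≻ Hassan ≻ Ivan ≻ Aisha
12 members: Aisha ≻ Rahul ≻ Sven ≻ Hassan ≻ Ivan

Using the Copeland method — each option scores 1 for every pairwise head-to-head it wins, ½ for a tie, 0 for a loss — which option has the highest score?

Sven: loses to Hassan, Aisha, Rahul, and Ivan → score 0.
Hassan: beats Sven, Aisha, Rahul, and Ivan → score 4.
Aisha: beats Sven and Ivan; loses to Hassan and Rahul → score 2.
Rahul: beats Sven, Aisha, and Ivan; loses to Hassan → score 3.
Ivan: beats Sven; loses to Hassan, Aisha, and Rahul → score 1.
Hassan has the best pairwise record.

Hassan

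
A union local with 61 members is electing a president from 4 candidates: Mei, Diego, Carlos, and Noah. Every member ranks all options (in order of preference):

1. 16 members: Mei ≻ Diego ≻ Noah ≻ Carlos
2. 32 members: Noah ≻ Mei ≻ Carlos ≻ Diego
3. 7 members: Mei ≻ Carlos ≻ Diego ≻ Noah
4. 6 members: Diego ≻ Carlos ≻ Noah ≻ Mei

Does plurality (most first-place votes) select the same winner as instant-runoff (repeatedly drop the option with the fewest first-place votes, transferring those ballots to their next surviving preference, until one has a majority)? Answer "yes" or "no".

yes

Plurality — first-place votes: Mei 23, Diego 6, Carlos 0, Noah 32. Winner: Noah.
Instant-runoff — R1 Mei 23, Diego 6, Carlos 0, Noah 32 (Noah winner). Winner: Noah.
The two methods agree.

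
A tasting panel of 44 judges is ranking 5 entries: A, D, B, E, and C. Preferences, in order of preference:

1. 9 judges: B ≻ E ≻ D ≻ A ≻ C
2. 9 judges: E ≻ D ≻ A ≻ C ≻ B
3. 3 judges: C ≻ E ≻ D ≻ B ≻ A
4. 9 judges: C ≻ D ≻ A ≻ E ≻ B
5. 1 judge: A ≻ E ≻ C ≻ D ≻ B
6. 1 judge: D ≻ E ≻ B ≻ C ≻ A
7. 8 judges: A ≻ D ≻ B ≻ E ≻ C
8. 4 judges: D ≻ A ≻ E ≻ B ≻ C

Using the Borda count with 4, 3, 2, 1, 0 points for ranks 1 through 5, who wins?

D

A: 9·1 + 9·2 + 3·0 + 9·2 + 1·4 + 1·0 + 8·4 + 4·3 = 93
D: 9·2 + 9·3 + 3·2 + 9·3 + 1·1 + 1·4 + 8·3 + 4·4 = 123
B: 9·4 + 9·0 + 3·1 + 9·0 + 1·0 + 1·2 + 8·2 + 4·1 = 61
E: 9·3 + 9·4 + 3·3 + 9·1 + 1·3 + 1·3 + 8·1 + 4·2 = 103
C: 9·0 + 9·1 + 3·4 + 9·4 + 1·2 + 1·1 + 8·0 + 4·0 = 60
D has the highest Borda score (123).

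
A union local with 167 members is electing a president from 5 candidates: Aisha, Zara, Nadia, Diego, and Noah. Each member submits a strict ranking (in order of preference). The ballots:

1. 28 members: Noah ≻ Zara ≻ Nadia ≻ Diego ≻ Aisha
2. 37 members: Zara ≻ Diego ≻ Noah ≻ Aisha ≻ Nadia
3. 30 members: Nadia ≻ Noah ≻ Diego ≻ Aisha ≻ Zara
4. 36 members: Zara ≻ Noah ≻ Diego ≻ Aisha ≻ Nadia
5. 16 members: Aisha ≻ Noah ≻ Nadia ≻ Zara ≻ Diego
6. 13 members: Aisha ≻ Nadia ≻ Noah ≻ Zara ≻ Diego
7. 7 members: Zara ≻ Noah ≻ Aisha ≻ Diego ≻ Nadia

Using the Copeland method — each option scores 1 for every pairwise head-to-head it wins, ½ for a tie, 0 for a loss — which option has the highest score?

Aisha: beats Nadia; loses to Zara, Diego, and Noah → score 1.
Zara: beats Aisha, Nadia, and Diego; loses to Noah → score 3.
Nadia: beats Diego; loses to Aisha, Zara, and Noah → score 1.
Diego: beats Aisha; loses to Zara, Nadia, and Noah → score 1.
Noah: beats Aisha, Zara, Nadia, and Diego → score 4.
Noah has the best pairwise record.

Noah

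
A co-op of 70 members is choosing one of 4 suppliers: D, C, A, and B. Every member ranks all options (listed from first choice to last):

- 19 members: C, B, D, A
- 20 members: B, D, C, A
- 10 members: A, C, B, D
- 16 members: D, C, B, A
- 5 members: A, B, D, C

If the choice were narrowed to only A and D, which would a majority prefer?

Voters preferring A to D: 15; preferring D to A: 55.
D wins the head-to-head.

D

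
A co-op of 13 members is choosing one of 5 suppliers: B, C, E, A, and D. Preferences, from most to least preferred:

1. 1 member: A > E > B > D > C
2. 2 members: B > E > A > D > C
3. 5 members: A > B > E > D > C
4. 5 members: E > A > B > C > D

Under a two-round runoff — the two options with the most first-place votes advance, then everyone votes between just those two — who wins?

Round 1 first-place votes: B 2, C 0, E 5, A 6, D 0.
A and E advance.
Runoff: A is preferred to E by 6 voters; E by 7.
E wins the runoff.

E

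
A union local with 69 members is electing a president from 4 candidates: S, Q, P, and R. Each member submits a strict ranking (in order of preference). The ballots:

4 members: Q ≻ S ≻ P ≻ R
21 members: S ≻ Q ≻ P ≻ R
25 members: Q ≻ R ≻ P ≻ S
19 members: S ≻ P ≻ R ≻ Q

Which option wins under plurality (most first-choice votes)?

S

First-place votes: S 40, Q 29, P 0, R 0.
S has the most first-place votes.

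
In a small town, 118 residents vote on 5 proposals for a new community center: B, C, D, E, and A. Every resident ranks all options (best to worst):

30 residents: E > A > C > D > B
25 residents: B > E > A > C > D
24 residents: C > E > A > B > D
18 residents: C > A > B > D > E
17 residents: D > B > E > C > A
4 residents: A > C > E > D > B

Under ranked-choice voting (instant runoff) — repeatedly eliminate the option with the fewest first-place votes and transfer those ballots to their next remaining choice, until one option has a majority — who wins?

C

Round 1: B 25, C 42, D 17, E 30, A 4. Eliminate A.
Round 2: B 25, C 46, D 17, E 30. Eliminate D.
Round 3: B 42, C 46, E 30. Eliminate E.
Round 4: B 42, C 76. C has a majority.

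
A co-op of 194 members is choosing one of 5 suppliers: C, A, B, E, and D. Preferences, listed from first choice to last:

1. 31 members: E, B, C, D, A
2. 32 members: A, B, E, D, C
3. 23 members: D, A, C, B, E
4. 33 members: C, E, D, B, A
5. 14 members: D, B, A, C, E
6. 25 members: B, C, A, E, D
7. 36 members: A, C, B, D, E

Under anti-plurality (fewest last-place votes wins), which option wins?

B

Last-place votes: C 32, A 64, B 0, E 73, D 25.
B is ranked last by the fewest voters, so B wins.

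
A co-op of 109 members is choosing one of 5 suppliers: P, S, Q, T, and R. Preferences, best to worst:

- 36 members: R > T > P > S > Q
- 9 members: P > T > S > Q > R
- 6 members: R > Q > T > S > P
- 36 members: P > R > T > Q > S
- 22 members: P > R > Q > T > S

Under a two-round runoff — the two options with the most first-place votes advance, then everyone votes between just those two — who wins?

Round 1 first-place votes: P 67, S 0, Q 0, T 0, R 42.
P and R advance.
Runoff: P is preferred to R by 67 voters; R by 42.
P wins the runoff.

P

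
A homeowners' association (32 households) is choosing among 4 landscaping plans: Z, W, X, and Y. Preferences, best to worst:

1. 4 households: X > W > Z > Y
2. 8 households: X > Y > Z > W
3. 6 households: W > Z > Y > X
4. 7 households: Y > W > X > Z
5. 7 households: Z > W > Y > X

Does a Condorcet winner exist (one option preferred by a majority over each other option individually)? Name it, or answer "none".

W vs Z: 17–15 for W.
W vs X: 20–12 for W.
W vs Y: 17–15 for W.
W beats every other option head-to-head.

W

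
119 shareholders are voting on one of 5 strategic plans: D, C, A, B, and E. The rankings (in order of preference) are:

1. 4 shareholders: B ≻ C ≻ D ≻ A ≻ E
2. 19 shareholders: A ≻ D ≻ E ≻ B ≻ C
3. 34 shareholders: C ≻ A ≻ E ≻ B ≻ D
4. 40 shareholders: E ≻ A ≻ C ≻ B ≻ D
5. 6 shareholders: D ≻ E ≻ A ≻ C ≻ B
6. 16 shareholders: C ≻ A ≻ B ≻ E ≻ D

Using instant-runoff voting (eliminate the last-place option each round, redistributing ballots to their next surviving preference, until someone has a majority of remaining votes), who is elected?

E

Round 1: D 6, C 50, A 19, B 4, E 40. Eliminate B.
Round 2: D 6, C 54, A 19, E 40. Eliminate D.
Round 3: C 54, A 19, E 46. Eliminate A.
Round 4: C 54, E 65. E has a majority.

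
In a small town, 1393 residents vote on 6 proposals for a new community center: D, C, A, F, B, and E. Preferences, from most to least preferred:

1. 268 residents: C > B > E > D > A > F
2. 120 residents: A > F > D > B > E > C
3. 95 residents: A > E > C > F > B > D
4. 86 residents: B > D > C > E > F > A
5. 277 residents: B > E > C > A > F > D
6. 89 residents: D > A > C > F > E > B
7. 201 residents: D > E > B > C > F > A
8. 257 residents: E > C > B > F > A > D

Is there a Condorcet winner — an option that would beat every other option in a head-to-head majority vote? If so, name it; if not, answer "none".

none

Checking pairwise contests:
C beats D 897–496.
E beats C 950–443.
C beats A 1089–304.
C beats F 1273–120.
C beats B 709–684.
B beats E 751–642.
Every option loses at least one head-to-head, so there is no Condorcet winner.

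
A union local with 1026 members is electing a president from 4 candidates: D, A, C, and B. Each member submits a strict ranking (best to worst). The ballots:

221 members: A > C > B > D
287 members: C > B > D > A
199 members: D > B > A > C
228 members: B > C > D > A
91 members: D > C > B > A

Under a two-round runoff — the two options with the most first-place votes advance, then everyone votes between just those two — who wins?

Round 1 first-place votes: D 290, A 221, C 287, B 228.
D and C advance.
Runoff: D is preferred to C by 290 voters; C by 736.
C wins the runoff.

C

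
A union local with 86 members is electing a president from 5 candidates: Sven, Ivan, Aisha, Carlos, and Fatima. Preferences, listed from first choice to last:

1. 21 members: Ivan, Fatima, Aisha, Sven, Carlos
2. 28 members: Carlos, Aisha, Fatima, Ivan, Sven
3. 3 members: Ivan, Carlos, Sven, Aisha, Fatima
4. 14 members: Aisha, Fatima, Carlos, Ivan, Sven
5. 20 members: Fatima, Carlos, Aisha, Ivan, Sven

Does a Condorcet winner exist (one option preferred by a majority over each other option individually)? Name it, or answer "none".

Checking pairwise contests:
Ivan beats Sven 86–0.
Aisha beats Ivan 62–24.
Carlos beats Aisha 51–35.
Fatima beats Carlos 55–31.
Aisha beats Fatima 45–41.
Every option loses at least one head-to-head, so there is no Condorcet winner.

none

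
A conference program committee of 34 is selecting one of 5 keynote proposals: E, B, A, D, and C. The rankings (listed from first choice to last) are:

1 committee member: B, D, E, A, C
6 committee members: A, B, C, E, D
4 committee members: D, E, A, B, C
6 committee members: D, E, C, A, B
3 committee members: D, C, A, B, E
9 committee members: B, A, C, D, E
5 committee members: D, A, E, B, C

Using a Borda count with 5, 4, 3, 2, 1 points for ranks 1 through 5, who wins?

A

E: 1·3 + 6·2 + 4·4 + 6·4 + 3·1 + 9·1 + 5·3 = 82
B: 1·5 + 6·4 + 4·2 + 6·1 + 3·2 + 9·5 + 5·2 = 104
A: 1·2 + 6·5 + 4·3 + 6·2 + 3·3 + 9·4 + 5·4 = 121
D: 1·4 + 6·1 + 4·5 + 6·5 + 3·5 + 9·2 + 5·5 = 118
C: 1·1 + 6·3 + 4·1 + 6·3 + 3·4 + 9·3 + 5·1 = 85
A has the highest Borda score (121).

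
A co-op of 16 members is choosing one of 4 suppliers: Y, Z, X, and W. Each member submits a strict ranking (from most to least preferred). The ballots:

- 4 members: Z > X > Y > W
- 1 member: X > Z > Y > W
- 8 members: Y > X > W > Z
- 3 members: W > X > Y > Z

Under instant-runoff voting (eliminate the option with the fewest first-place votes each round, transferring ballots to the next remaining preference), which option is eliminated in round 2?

W

Round 1: Y 8, Z 4, X 1, W 3. Eliminate X.
Round 2: Y 8, Z 5, W 3. Eliminate W.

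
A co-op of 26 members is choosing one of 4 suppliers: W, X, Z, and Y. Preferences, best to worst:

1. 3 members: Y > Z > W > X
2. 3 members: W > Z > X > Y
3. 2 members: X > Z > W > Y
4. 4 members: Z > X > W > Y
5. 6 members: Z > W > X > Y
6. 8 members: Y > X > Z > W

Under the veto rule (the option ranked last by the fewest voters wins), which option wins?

Z

Last-place votes: W 8, X 3, Z 0, Y 15.
Z is ranked last by the fewest voters, so Z wins.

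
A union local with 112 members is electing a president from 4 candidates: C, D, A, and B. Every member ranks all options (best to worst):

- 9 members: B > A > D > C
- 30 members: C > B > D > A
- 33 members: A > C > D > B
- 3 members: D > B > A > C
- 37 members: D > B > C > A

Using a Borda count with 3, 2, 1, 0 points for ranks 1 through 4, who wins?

C: 9·0 + 30·3 + 33·2 + 3·0 + 37·1 = 193
D: 9·1 + 30·1 + 33·1 + 3·3 + 37·3 = 192
A: 9·2 + 30·0 + 33·3 + 3·1 + 37·0 = 120
B: 9·3 + 30·2 + 33·0 + 3·2 + 37·2 = 167
C has the highest Borda score (193).

C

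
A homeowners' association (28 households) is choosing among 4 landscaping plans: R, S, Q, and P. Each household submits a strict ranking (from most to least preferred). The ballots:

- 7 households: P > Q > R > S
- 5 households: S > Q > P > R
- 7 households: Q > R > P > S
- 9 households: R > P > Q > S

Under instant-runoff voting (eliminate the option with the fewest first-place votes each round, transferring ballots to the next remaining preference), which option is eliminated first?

Round 1: R 9, S 5, Q 7, P 7. Eliminate S.

S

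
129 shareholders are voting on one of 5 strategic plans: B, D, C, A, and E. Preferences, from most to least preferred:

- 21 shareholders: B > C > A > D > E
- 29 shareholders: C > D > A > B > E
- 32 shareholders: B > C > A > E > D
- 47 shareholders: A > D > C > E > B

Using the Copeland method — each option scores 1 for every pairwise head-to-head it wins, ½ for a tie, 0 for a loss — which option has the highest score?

C

B: beats E; loses to D, C, and A → score 1.
D: beats B and E; loses to C and A → score 2.
C: beats B, D, A, and E → score 4.
A: beats B, D, and E; loses to C → score 3.
E: loses to B, D, C, and A → score 0.
C has the best pairwise record.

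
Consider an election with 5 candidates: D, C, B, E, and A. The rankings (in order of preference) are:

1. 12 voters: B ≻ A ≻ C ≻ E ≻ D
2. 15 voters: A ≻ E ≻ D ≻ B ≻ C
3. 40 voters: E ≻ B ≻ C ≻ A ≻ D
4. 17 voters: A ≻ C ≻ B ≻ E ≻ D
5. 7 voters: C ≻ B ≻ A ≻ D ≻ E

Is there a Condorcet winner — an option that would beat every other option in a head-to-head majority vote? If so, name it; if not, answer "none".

Checking pairwise contests:
C beats D 76–15.
B beats C 67–24.
E beats B 55–36.
A beats E 51–40.
C beats A 47–44.
Every option loses at least one head-to-head, so there is no Condorcet winner.

none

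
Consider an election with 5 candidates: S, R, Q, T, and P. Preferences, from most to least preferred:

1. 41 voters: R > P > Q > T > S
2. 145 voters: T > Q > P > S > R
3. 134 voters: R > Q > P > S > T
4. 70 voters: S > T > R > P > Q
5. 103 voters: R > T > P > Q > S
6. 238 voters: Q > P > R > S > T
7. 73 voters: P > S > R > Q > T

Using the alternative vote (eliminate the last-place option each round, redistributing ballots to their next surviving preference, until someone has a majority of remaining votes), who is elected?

Round 1: S 70, R 278, Q 238, T 145, P 73. Eliminate S.
Round 2: R 278, Q 238, T 215, P 73. Eliminate P.
Round 3: R 351, Q 238, T 215. Eliminate T.
Round 4: R 421, Q 383. R has a majority.

R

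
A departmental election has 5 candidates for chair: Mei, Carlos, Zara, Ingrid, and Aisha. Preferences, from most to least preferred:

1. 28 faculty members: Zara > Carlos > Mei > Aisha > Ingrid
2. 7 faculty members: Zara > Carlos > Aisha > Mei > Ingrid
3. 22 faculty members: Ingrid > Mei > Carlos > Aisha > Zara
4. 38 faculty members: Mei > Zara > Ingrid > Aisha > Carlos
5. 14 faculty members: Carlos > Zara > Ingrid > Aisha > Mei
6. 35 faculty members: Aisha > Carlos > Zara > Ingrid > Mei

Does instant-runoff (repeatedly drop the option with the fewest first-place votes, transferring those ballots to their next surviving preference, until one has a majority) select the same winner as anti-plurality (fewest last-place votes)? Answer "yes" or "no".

no

Instant-runoff — R1 Mei 38, Carlos 14, Zara 35, Ingrid 22, Aisha 35 (Carlos out); R2 Mei 38, Zara 49, Ingrid 22, Aisha 35 (Ingrid out); R3 Mei 60, Zara 49, Aisha 35 (Aisha out); R4 Mei 60, Zara 84 (Zara winner). Winner: Zara.
Anti-plurality — last-place votes: Mei 49, Carlos 38, Zara 22, Ingrid 35, Aisha 0. Winner: Aisha.
The two methods disagree.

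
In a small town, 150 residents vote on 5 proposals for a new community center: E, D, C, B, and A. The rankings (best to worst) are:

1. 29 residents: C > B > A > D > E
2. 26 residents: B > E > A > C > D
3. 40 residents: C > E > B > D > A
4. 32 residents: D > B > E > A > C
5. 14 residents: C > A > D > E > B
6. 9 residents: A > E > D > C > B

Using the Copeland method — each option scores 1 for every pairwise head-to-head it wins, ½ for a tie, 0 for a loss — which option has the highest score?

E: beats A; ties D; loses to C and B → score 1.5.
D: ties E; loses to C, B, and A → score 0.5.
C: beats E, D, B, and A → score 4.
B: beats E, D, and A; loses to C → score 3.
A: beats D; loses to E, C, and B → score 1.
C has the best pairwise record.

C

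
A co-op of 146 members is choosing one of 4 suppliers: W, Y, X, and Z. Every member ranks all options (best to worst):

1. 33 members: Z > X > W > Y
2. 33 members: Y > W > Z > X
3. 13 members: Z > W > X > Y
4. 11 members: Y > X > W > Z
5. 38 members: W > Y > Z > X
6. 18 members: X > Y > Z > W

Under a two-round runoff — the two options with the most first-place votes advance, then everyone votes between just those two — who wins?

Round 1 first-place votes: W 38, Y 44, X 18, Z 46.
Z and Y advance.
Runoff: Z is preferred to Y by 46 voters; Y by 100.
Y wins the runoff.

Y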